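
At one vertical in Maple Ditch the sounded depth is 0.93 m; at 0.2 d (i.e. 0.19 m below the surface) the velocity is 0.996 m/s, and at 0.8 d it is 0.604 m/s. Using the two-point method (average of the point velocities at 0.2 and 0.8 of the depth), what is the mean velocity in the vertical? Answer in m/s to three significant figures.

0.800 m/s

v̄ = (0.996 + 0.604) / 2 = 0.8000 m/s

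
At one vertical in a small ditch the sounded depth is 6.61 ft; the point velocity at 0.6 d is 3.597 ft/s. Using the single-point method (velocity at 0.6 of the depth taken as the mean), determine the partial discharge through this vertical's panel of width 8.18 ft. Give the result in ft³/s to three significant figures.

v̄ = v₀.₆ = 3.597 ft/s
q = v̄ × d × w = 3.597 × 6.61 × 8.18 = 194.5 ft³/s

194 ft³/s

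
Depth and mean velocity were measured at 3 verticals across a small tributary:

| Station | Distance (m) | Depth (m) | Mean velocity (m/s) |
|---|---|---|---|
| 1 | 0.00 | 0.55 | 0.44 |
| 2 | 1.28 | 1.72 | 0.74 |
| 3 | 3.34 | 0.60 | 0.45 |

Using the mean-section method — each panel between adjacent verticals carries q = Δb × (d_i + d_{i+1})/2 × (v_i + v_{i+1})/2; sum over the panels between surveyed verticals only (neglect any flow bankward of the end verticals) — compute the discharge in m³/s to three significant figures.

2.28 m³/s

Panel 1-2: Δb = 1.28 m, d̄ = (0.55+1.72)/2 = 1.135, v̄ = (0.44+0.74)/2 = 0.59 → q = 1.28×1.135×0.59 = 0.8572 m³/s
Panel 2-3: Δb = 2.06 m, d̄ = (1.72+0.60)/2 = 1.16, v̄ = (0.74+0.45)/2 = 0.595 → q = 2.06×1.16×0.595 = 1.422 m³/s
Q = Σ q = 2.279 m³/s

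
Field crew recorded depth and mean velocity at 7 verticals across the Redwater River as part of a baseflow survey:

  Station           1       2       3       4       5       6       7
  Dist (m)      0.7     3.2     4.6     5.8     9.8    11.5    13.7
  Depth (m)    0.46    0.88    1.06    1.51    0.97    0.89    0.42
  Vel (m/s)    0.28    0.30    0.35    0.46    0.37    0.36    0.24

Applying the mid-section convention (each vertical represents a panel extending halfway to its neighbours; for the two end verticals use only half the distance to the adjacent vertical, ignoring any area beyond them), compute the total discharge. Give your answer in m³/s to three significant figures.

4.72 m³/s

w_1 = (3.2 − 0.7)/2 = 1.25 m; q_1 = 0.28 × 0.46 × 1.25 = 0.1610 m³/s
w_2 = (4.6 − 0.7)/2 = 1.95 m; q_2 = 0.30 × 0.88 × 1.95 = 0.5148 m³/s
w_3 = (5.8 − 3.2)/2 = 1.3 m; q_3 = 0.35 × 1.06 × 1.3 = 0.4823 m³/s
w_4 = (9.8 − 4.6)/2 = 2.6 m; q_4 = 0.46 × 1.51 × 2.6 = 1.806 m³/s
w_5 = (11.5 − 5.8)/2 = 2.85 m; q_5 = 0.37 × 0.97 × 2.85 = 1.023 m³/s
w_6 = (13.7 − 9.8)/2 = 1.95 m; q_6 = 0.36 × 0.89 × 1.95 = 0.6248 m³/s
w_7 = (13.7 − 11.5)/2 = 1.1 m; q_7 = 0.24 × 0.42 × 1.1 = 0.1109 m³/s
Q = Σ qᵢ = 4.723 m³/s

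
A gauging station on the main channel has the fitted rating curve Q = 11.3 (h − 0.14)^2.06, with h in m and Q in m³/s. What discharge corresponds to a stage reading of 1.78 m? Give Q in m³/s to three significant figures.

31.3 m³/s

Q = 11.3 × (1.78 − 0.14)^2.06 = 11.3 × 1.64^2.06 = 31.31 m³/s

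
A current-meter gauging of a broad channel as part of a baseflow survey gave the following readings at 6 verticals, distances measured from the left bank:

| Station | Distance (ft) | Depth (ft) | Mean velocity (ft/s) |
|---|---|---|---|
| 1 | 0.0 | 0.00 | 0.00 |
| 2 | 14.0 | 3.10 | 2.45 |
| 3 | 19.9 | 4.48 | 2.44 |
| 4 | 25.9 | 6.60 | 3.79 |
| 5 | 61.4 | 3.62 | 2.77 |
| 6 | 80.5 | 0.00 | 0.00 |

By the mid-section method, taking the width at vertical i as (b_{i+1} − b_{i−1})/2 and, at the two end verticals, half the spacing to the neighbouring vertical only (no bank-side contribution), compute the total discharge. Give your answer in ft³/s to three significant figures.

w_2 = (19.9 − 0.0)/2 = 9.95 ft; q_2 = 2.45 × 3.10 × 9.95 = 75.57 ft³/s
w_3 = (25.9 − 14.0)/2 = 5.95 ft; q_3 = 2.44 × 4.48 × 5.95 = 65.04 ft³/s
w_4 = (61.4 − 19.9)/2 = 20.75 ft; q_4 = 3.79 × 6.60 × 20.75 = 519.0 ft³/s
w_5 = (80.5 − 25.9)/2 = 27.3 ft; q_5 = 2.77 × 3.62 × 27.3 = 273.7 ft³/s
Stations 1, 6 contribute zero (depth or velocity is 0).
Q = Σ qᵢ = 933.4 ft³/s

933 ft³/s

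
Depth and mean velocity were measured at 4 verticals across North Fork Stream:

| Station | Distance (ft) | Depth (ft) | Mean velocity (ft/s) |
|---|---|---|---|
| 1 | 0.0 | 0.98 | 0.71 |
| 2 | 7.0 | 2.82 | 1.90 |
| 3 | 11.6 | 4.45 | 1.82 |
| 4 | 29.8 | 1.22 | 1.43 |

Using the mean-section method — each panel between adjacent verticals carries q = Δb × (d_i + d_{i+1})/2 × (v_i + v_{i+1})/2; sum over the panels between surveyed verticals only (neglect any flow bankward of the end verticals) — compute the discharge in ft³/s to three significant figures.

Panel 1-2: Δb = 7 ft, d̄ = (0.98+2.82)/2 = 1.9, v̄ = (0.71+1.90)/2 = 1.305 → q = 7×1.9×1.305 = 17.36 ft³/s
Panel 2-3: Δb = 4.6 ft, d̄ = (2.82+4.45)/2 = 3.635, v̄ = (1.90+1.82)/2 = 1.86 → q = 4.6×3.635×1.86 = 31.10 ft³/s
Panel 3-4: Δb = 18.2 ft, d̄ = (4.45+1.22)/2 = 2.835, v̄ = (1.82+1.43)/2 = 1.625 → q = 18.2×2.835×1.625 = 83.85 ft³/s
Q = Σ q = 132.3 ft³/s

132 ft³/s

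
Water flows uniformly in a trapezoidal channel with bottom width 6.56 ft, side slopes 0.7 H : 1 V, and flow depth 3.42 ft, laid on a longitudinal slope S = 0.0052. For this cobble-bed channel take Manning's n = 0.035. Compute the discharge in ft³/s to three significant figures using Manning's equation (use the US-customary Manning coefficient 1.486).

151 ft³/s

A = (b + z·y)·y = (6.56 + 0.7×3.42)×3.42 = 30.62 ft²
P = b + 2y√(1+z²) = 6.56 + 2×3.42×√(1+0.7²) = 14.91 ft
R = A/P = 30.62/14.91 = 2.054 ft
Q = (1.486/n)·A·R^(2/3)·S^(1/2) = (1.486/0.035) × 30.62 × 2.054^(2/3) × 0.0052^(1/2) = 151.5 ft³/s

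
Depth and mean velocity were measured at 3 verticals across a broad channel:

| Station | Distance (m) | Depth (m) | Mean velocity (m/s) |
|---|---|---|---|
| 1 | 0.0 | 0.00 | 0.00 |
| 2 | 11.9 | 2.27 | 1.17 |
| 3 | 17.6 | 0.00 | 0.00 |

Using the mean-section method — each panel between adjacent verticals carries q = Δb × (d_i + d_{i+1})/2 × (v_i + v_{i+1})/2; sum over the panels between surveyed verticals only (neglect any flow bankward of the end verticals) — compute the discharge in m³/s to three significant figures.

11.7 m³/s

Panel 1-2: Δb = 11.9 m, d̄ = (0.00+2.27)/2 = 1.135, v̄ = (0.00+1.17)/2 = 0.585 → q = 11.9×1.135×0.585 = 7.901 m³/s
Panel 2-3: Δb = 5.7 m, d̄ = (2.27+0.00)/2 = 1.135, v̄ = (1.17+0.00)/2 = 0.585 → q = 5.7×1.135×0.585 = 3.785 m³/s
Q = Σ q = 11.69 m³/s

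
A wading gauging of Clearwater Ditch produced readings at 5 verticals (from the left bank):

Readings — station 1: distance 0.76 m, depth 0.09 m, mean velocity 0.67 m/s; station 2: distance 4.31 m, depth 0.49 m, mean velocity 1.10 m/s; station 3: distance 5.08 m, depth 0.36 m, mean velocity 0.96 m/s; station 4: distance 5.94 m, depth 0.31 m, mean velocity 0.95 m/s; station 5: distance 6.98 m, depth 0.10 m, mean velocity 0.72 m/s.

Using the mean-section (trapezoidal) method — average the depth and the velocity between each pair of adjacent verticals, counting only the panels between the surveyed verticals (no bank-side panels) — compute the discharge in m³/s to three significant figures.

Panel 1-2: Δb = 3.55 m, d̄ = (0.09+0.49)/2 = 0.29, v̄ = (0.67+1.10)/2 = 0.885 → q = 3.55×0.29×0.885 = 0.9111 m³/s
Panel 2-3: Δb = 0.77 m, d̄ = (0.49+0.36)/2 = 0.425, v̄ = (1.10+0.96)/2 = 1.03 → q = 0.77×0.425×1.03 = 0.3371 m³/s
Panel 3-4: Δb = 0.86 m, d̄ = (0.36+0.31)/2 = 0.335, v̄ = (0.96+0.95)/2 = 0.955 → q = 0.86×0.335×0.955 = 0.2751 m³/s
Panel 4-5: Δb = 1.04 m, d̄ = (0.31+0.10)/2 = 0.205, v̄ = (0.95+0.72)/2 = 0.835 → q = 1.04×0.205×0.835 = 0.1780 m³/s
Q = Σ q = 1.701 m³/s

1.70 m³/s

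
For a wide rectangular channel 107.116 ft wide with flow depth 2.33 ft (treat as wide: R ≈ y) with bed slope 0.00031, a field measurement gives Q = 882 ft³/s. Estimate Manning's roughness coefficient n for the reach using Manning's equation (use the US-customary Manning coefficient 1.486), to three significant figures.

A = b·y = 107.116 × 2.33 = 249.6 ft²
Wide channel: R ≈ y = 2.33 ft
n = (1.486/Q)·A·R^(2/3)·S^(1/2) = (1.486/882) × 249.6 × 1.758 × 0.01761 = 0.01301

0.0130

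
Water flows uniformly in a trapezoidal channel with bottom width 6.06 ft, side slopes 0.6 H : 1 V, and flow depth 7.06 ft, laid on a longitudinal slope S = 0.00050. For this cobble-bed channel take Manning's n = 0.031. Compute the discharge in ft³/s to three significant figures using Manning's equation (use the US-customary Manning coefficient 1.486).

170 ft³/s

A = (b + z·y)·y = (6.06 + 0.6×7.06)×7.06 = 72.69 ft²
P = b + 2y√(1+z²) = 6.06 + 2×7.06×√(1+0.6²) = 22.53 ft
R = A/P = 72.69/22.53 = 3.227 ft
Q = (1.486/n)·A·R^(2/3)·S^(1/2) = (1.486/0.031) × 72.69 × 3.227^(2/3) × 0.00050^(1/2) = 170.1 ft³/s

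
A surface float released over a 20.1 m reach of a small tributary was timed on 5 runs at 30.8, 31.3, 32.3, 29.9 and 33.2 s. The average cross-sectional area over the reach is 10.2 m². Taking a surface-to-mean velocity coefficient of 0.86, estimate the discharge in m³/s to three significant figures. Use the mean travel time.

5.60 m³/s

t̄ = (30.8 + 31.3 + 32.3 + 29.9 + 33.2) / 5 = 31.5 s
v_surface = L / t̄ = 20.1 / 31.5 = 0.6381 m/s
v_mean = 0.86 × 0.6381 = 0.5488 m/s
Q = A × v_mean = 10.2 × 0.5488 = 5.597 m³/s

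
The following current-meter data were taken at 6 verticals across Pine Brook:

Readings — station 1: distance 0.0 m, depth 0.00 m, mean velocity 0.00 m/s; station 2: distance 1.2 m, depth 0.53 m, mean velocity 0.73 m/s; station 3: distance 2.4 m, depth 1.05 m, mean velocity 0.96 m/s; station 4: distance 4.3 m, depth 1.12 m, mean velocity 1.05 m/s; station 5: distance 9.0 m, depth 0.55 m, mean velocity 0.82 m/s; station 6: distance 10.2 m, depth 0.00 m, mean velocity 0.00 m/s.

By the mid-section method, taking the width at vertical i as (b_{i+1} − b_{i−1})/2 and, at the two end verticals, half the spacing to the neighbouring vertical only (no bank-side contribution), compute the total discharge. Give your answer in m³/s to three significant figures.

w_2 = (2.4 − 0.0)/2 = 1.2 m; q_2 = 0.73 × 0.53 × 1.2 = 0.4643 m³/s
w_3 = (4.3 − 1.2)/2 = 1.55 m; q_3 = 0.96 × 1.05 × 1.55 = 1.562 m³/s
w_4 = (9.0 − 2.4)/2 = 3.3 m; q_4 = 1.05 × 1.12 × 3.3 = 3.881 m³/s
w_5 = (10.2 − 4.3)/2 = 2.95 m; q_5 = 0.82 × 0.55 × 2.95 = 1.330 m³/s
Stations 1, 6 contribute zero (depth or velocity is 0).
Q = Σ qᵢ = 7.238 m³/s

7.24 m³/s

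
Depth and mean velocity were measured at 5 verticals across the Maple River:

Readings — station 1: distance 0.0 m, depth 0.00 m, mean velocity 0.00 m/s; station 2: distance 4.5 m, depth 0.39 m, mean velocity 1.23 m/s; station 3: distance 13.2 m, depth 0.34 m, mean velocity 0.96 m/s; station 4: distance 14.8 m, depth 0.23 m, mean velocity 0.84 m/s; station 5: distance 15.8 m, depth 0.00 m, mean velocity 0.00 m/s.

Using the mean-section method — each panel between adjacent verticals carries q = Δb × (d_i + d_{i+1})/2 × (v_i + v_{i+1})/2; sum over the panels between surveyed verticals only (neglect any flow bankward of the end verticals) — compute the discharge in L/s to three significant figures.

4480 L/s

Panel 1-2: Δb = 4.5 m, d̄ = (0.00+0.39)/2 = 0.195, v̄ = (0.00+1.23)/2 = 0.615 → q = 4.5×0.195×0.615 = 0.5397 m³/s
Panel 2-3: Δb = 8.7 m, d̄ = (0.39+0.34)/2 = 0.365, v̄ = (1.23+0.96)/2 = 1.095 → q = 8.7×0.365×1.095 = 3.477 m³/s
Panel 3-4: Δb = 1.6 m, d̄ = (0.34+0.23)/2 = 0.285, v̄ = (0.96+0.84)/2 = 0.9 → q = 1.6×0.285×0.9 = 0.4104 m³/s
Panel 4-5: Δb = 1 m, d̄ = (0.23+0.00)/2 = 0.115, v̄ = (0.84+0.00)/2 = 0.42 → q = 1×0.115×0.42 = 0.04830 m³/s
Q = Σ q = 4.476 m³/s
= 4.476 × 1000 = 4476 L/s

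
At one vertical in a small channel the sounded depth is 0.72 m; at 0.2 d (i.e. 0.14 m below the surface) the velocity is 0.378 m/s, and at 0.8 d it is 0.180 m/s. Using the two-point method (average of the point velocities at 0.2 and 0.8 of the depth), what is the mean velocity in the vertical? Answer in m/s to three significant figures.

v̄ = (0.378 + 0.180) / 2 = 0.2790 m/s

0.279 m/s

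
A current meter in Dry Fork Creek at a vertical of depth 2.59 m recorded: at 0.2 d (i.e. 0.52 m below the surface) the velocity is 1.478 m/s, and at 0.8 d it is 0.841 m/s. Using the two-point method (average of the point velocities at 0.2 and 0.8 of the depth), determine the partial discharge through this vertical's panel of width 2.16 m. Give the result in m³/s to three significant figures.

v̄ = (1.478 + 0.841) / 2 = 1.160 m/s
q = v̄ × d × w = 1.160 × 2.59 × 2.16 = 6.487 m³/s

6.49 m³/s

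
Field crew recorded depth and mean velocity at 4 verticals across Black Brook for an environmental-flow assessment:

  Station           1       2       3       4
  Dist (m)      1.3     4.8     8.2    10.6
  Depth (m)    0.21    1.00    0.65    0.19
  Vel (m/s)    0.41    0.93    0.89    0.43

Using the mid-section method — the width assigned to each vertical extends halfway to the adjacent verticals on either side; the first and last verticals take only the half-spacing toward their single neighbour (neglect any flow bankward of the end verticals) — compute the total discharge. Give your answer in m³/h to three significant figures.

w_1 = (4.8 − 1.3)/2 = 1.75 m; q_1 = 0.41 × 0.21 × 1.75 = 0.1507 m³/s
w_2 = (8.2 − 1.3)/2 = 3.45 m; q_2 = 0.93 × 1.00 × 3.45 = 3.209 m³/s
w_3 = (10.6 − 4.8)/2 = 2.9 m; q_3 = 0.89 × 0.65 × 2.9 = 1.678 m³/s
w_4 = (10.6 − 8.2)/2 = 1.2 m; q_4 = 0.43 × 0.19 × 1.2 = 0.09804 m³/s
Q = Σ qᵢ = 5.135 m³/s
= 5.135 × 3600 = 18490 m³/h

18500 m³/h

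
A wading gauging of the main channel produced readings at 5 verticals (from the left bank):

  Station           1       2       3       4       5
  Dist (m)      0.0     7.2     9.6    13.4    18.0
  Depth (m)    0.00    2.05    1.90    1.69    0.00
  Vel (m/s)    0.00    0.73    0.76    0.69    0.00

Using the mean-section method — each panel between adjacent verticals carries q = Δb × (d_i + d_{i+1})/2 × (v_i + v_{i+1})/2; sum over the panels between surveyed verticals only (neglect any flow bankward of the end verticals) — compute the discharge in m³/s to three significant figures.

Panel 1-2: Δb = 7.2 m, d̄ = (0.00+2.05)/2 = 1.025, v̄ = (0.00+0.73)/2 = 0.365 → q = 7.2×1.025×0.365 = 2.694 m³/s
Panel 2-3: Δb = 2.4 m, d̄ = (2.05+1.90)/2 = 1.975, v̄ = (0.73+0.76)/2 = 0.745 → q = 2.4×1.975×0.745 = 3.531 m³/s
Panel 3-4: Δb = 3.8 m, d̄ = (1.90+1.69)/2 = 1.795, v̄ = (0.76+0.69)/2 = 0.725 → q = 3.8×1.795×0.725 = 4.945 m³/s
Panel 4-5: Δb = 4.6 m, d̄ = (1.69+0.00)/2 = 0.845, v̄ = (0.69+0.00)/2 = 0.345 → q = 4.6×0.845×0.345 = 1.341 m³/s
Q = Σ q = 12.51 m³/s

12.5 m³/s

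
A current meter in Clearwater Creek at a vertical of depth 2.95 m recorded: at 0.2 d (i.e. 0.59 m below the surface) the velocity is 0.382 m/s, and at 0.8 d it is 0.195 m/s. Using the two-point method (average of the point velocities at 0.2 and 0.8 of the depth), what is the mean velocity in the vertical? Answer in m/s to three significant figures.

0.289 m/s

v̄ = (0.382 + 0.195) / 2 = 0.2885 m/s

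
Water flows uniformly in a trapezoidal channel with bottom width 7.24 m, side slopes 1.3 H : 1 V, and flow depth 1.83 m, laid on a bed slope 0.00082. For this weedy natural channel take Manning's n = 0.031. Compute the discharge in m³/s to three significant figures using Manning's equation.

A = (b + z·y)·y = (7.24 + 1.3×1.83)×1.83 = 17.60 m²
P = b + 2y√(1+z²) = 7.24 + 2×1.83×√(1+1.3²) = 13.24 m
R = A/P = 17.60/13.24 = 1.329 m
Q = (1/n)·A·R^(2/3)·S^(1/2) = (1/0.031) × 17.60 × 1.329^(2/3) × 0.00082^(1/2) = 19.66 m³/s

19.7 m³/s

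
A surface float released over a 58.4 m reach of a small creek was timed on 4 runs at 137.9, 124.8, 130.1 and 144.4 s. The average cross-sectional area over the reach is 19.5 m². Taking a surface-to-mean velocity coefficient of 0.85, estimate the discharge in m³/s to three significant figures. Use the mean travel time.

t̄ = (137.9 + 124.8 + 130.1 + 144.4) / 4 = 134.3 s
v_surface = L / t̄ = 58.4 / 134.3 = 0.4348 m/s
v_mean = 0.85 × 0.4348 = 0.3696 m/s
Q = A × v_mean = 19.5 × 0.3696 = 7.208 m³/s

7.21 m³/s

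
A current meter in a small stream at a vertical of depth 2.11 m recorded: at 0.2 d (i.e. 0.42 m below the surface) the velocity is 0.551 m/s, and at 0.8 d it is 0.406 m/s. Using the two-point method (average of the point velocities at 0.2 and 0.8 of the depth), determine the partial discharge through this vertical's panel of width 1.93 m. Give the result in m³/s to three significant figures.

1.95 m³/s

v̄ = (0.551 + 0.406) / 2 = 0.4785 m/s
q = v̄ × d × w = 0.4785 × 2.11 × 1.93 = 1.949 m³/s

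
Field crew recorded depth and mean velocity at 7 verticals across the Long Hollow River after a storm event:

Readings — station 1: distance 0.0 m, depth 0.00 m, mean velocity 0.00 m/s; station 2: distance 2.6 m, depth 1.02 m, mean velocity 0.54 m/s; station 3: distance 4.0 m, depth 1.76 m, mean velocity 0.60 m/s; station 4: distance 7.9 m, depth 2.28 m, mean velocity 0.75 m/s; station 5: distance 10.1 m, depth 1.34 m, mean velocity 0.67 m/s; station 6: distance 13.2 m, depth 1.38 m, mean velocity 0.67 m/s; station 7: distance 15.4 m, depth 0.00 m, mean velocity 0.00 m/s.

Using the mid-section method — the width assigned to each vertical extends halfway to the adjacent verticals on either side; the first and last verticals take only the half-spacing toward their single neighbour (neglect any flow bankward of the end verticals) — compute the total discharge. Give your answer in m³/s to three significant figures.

w_2 = (4.0 − 0.0)/2 = 2 m; q_2 = 0.54 × 1.02 × 2 = 1.102 m³/s
w_3 = (7.9 − 2.6)/2 = 2.65 m; q_3 = 0.60 × 1.76 × 2.65 = 2.798 m³/s
w_4 = (10.1 − 4.0)/2 = 3.05 m; q_4 = 0.75 × 2.28 × 3.05 = 5.216 m³/s
w_5 = (13.2 − 7.9)/2 = 2.65 m; q_5 = 0.67 × 1.34 × 2.65 = 2.379 m³/s
w_6 = (15.4 − 10.1)/2 = 2.65 m; q_6 = 0.67 × 1.38 × 2.65 = 2.450 m³/s
Stations 1, 7 contribute zero (depth or velocity is 0).
Q = Σ qᵢ = 13.94 m³/s

13.9 m³/s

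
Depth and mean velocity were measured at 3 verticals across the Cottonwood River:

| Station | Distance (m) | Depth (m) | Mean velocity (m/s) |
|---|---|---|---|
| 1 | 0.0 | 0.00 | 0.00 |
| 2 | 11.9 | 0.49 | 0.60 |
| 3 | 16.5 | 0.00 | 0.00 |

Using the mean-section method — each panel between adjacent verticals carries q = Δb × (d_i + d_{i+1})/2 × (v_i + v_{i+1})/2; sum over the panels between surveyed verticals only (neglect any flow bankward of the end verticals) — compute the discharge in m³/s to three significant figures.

1.21 m³/s

Panel 1-2: Δb = 11.9 m, d̄ = (0.00+0.49)/2 = 0.245, v̄ = (0.00+0.60)/2 = 0.3 → q = 11.9×0.245×0.3 = 0.8747 m³/s
Panel 2-3: Δb = 4.6 m, d̄ = (0.49+0.00)/2 = 0.245, v̄ = (0.60+0.00)/2 = 0.3 → q = 4.6×0.245×0.3 = 0.3381 m³/s
Q = Σ q = 1.213 m³/s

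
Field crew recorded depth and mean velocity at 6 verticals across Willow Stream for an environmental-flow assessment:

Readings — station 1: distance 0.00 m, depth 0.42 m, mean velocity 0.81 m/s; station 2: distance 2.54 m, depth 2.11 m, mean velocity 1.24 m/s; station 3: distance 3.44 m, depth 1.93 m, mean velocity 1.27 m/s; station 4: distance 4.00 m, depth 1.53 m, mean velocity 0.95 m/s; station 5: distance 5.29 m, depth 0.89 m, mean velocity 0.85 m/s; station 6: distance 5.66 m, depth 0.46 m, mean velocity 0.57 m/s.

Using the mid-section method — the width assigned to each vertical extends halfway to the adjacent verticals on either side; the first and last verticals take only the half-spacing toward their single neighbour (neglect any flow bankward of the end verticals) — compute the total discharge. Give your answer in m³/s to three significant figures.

w_1 = (2.54 − 0.00)/2 = 1.27 m; q_1 = 0.81 × 0.42 × 1.27 = 0.4321 m³/s
w_2 = (3.44 − 0.00)/2 = 1.72 m; q_2 = 1.24 × 2.11 × 1.72 = 4.500 m³/s
w_3 = (4.00 − 2.54)/2 = 0.73 m; q_3 = 1.27 × 1.93 × 0.73 = 1.789 m³/s
w_4 = (5.29 − 3.44)/2 = 0.925 m; q_4 = 0.95 × 1.53 × 0.925 = 1.344 m³/s
w_5 = (5.66 − 4.00)/2 = 0.83 m; q_5 = 0.85 × 0.89 × 0.83 = 0.6279 m³/s
w_6 = (5.66 − 5.29)/2 = 0.185 m; q_6 = 0.57 × 0.46 × 0.185 = 0.04851 m³/s
Q = Σ qᵢ = 8.742 m³/s

8.74 m³/s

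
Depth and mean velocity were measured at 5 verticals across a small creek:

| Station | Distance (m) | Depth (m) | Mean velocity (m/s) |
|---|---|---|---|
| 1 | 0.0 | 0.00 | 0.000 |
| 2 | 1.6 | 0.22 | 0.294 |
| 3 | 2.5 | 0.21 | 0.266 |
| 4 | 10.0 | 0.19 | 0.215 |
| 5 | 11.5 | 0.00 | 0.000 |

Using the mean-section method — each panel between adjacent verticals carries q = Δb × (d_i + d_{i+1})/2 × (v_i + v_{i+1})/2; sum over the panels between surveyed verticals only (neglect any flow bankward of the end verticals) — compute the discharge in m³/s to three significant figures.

Panel 1-2: Δb = 1.6 m, d̄ = (0.00+0.22)/2 = 0.11, v̄ = (0.000+0.294)/2 = 0.147 → q = 1.6×0.11×0.147 = 0.02587 m³/s
Panel 2-3: Δb = 0.9 m, d̄ = (0.22+0.21)/2 = 0.215, v̄ = (0.294+0.266)/2 = 0.28 → q = 0.9×0.215×0.28 = 0.05418 m³/s
Panel 3-4: Δb = 7.5 m, d̄ = (0.21+0.19)/2 = 0.2, v̄ = (0.266+0.215)/2 = 0.2405 → q = 7.5×0.2×0.2405 = 0.3608 m³/s
Panel 4-5: Δb = 1.5 m, d̄ = (0.19+0.00)/2 = 0.095, v̄ = (0.215+0.000)/2 = 0.1075 → q = 1.5×0.095×0.1075 = 0.01532 m³/s
Q = Σ q = 0.4561 m³/s

0.456 m³/s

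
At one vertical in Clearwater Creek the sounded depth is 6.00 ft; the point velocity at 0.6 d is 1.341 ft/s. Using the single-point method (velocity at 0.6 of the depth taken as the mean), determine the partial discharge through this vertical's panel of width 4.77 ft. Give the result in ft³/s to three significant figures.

v̄ = v₀.₆ = 1.341 ft/s
q = v̄ × d × w = 1.341 × 6.00 × 4.77 = 38.38 ft³/s

38.4 ft³/s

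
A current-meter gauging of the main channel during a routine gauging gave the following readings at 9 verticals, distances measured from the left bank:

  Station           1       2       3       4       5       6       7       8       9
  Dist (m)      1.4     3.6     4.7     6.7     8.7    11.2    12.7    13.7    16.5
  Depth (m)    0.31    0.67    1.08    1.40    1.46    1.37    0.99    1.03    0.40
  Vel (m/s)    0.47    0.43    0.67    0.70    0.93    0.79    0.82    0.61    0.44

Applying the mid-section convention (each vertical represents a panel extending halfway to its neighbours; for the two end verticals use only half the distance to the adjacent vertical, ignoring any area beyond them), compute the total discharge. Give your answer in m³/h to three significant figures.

w_1 = (3.6 − 1.4)/2 = 1.1 m; q_1 = 0.47 × 0.31 × 1.1 = 0.1603 m³/s
w_2 = (4.7 − 1.4)/2 = 1.65 m; q_2 = 0.43 × 0.67 × 1.65 = 0.4754 m³/s
w_3 = (6.7 − 3.6)/2 = 1.55 m; q_3 = 0.67 × 1.08 × 1.55 = 1.122 m³/s
w_4 = (8.7 − 4.7)/2 = 2 m; q_4 = 0.70 × 1.40 × 2 = 1.960 m³/s
w_5 = (11.2 − 6.7)/2 = 2.25 m; q_5 = 0.93 × 1.46 × 2.25 = 3.055 m³/s
w_6 = (12.7 − 8.7)/2 = 2 m; q_6 = 0.79 × 1.37 × 2 = 2.165 m³/s
w_7 = (13.7 − 11.2)/2 = 1.25 m; q_7 = 0.82 × 0.99 × 1.25 = 1.015 m³/s
w_8 = (16.5 − 12.7)/2 = 1.9 m; q_8 = 0.61 × 1.03 × 1.9 = 1.194 m³/s
w_9 = (16.5 − 13.7)/2 = 1.4 m; q_9 = 0.44 × 0.40 × 1.4 = 0.2464 m³/s
Q = Σ qᵢ = 11.39 m³/s
= 11.39 × 3600 = 41010 m³/h

41000 m³/h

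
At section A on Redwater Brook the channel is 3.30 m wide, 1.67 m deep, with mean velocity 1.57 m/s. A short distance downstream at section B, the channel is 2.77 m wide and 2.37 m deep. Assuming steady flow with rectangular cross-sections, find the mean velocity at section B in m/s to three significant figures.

1.32 m/s

Q = A₁V₁ = (3.30×1.67) × 1.57 = 8.652 m³/s
A₂ = 2.77 × 2.37 = 6.565 m²
V₂ = Q/A₂ = 8.652/6.565 = 1.318 m/s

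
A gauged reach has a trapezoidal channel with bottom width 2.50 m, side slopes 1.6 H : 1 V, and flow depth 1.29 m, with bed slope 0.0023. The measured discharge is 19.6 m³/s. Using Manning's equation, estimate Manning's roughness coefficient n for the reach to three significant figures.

A = (b + z·y)·y = (2.50 + 1.6×1.29)×1.29 = 5.888 m²
P = b + 2y√(1+z²) = 2.50 + 2×1.29×√(1+1.6²) = 7.368 m
R = A/P = 5.888/7.368 = 0.7991 m
n = (1/Q)·A·R^(2/3)·S^(1/2) = (1/19.6) × 5.888 × 0.8611 × 0.04796 = 0.01241

0.0124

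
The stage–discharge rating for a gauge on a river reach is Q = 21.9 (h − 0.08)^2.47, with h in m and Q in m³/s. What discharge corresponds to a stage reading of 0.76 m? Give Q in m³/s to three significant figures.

Q = 21.9 × (0.76 − 0.08)^2.47 = 21.9 × 0.68^2.47 = 8.448 m³/s

8.45 m³/s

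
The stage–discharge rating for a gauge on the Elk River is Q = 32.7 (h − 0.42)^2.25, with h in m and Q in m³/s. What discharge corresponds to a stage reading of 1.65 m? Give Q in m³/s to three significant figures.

Q = 32.7 × (1.65 − 0.42)^2.25 = 32.7 × 1.23^2.25 = 52.10 m³/s

52.1 m³/s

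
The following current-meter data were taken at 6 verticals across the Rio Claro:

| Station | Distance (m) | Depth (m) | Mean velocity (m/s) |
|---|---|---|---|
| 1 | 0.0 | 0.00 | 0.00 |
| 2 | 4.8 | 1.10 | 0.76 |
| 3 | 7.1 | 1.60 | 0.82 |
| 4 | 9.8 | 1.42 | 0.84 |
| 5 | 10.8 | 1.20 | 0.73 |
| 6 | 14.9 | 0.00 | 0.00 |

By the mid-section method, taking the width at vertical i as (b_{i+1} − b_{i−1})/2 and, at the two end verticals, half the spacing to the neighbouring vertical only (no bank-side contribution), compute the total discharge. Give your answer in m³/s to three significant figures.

w_2 = (7.1 − 0.0)/2 = 3.55 m; q_2 = 0.76 × 1.10 × 3.55 = 2.968 m³/s
w_3 = (9.8 − 4.8)/2 = 2.5 m; q_3 = 0.82 × 1.60 × 2.5 = 3.280 m³/s
w_4 = (10.8 − 7.1)/2 = 1.85 m; q_4 = 0.84 × 1.42 × 1.85 = 2.207 m³/s
w_5 = (14.9 − 9.8)/2 = 2.55 m; q_5 = 0.73 × 1.20 × 2.55 = 2.234 m³/s
Stations 1, 6 contribute zero (depth or velocity is 0).
Q = Σ qᵢ = 10.69 m³/s

10.7 m³/s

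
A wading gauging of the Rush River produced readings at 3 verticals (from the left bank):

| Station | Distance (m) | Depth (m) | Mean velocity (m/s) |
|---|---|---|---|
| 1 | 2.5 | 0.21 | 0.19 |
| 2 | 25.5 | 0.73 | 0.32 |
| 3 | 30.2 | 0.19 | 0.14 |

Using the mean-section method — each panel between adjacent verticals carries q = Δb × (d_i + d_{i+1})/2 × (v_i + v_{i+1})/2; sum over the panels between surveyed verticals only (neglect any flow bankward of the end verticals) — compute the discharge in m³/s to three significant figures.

3.25 m³/s

Panel 1-2: Δb = 23 m, d̄ = (0.21+0.73)/2 = 0.47, v̄ = (0.19+0.32)/2 = 0.255 → q = 23×0.47×0.255 = 2.757 m³/s
Panel 2-3: Δb = 4.7 m, d̄ = (0.73+0.19)/2 = 0.46, v̄ = (0.32+0.14)/2 = 0.23 → q = 4.7×0.46×0.23 = 0.4973 m³/s
Q = Σ q = 3.254 m³/s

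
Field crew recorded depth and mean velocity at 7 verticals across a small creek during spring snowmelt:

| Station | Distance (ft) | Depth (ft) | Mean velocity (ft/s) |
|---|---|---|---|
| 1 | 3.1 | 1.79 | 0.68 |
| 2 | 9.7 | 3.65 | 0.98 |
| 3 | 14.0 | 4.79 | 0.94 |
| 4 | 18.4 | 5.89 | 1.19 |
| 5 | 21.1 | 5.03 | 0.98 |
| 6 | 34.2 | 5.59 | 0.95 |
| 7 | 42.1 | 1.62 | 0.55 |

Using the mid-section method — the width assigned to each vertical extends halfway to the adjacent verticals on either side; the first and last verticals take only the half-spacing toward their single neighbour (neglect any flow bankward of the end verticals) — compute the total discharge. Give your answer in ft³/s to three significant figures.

w_1 = (9.7 − 3.1)/2 = 3.3 ft; q_1 = 0.68 × 1.79 × 3.3 = 4.017 ft³/s
w_2 = (14.0 − 3.1)/2 = 5.45 ft; q_2 = 0.98 × 3.65 × 5.45 = 19.49 ft³/s
w_3 = (18.4 − 9.7)/2 = 4.35 ft; q_3 = 0.94 × 4.79 × 4.35 = 19.59 ft³/s
w_4 = (21.1 − 14.0)/2 = 3.55 ft; q_4 = 1.19 × 5.89 × 3.55 = 24.88 ft³/s
w_5 = (34.2 − 18.4)/2 = 7.9 ft; q_5 = 0.98 × 5.03 × 7.9 = 38.94 ft³/s
w_6 = (42.1 − 21.1)/2 = 10.5 ft; q_6 = 0.95 × 5.59 × 10.5 = 55.76 ft³/s
w_7 = (42.1 − 34.2)/2 = 3.95 ft; q_7 = 0.55 × 1.62 × 3.95 = 3.519 ft³/s
Q = Σ qᵢ = 166.2 ft³/s

166 ft³/s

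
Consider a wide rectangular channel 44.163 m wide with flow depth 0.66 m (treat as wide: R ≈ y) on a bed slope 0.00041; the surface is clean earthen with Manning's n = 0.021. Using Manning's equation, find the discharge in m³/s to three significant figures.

A = b·y = 44.163 × 0.66 = 29.15 m²
Wide channel: R ≈ y = 0.66 m
Q = (1/n)·A·R^(2/3)·S^(1/2) = (1/0.021) × 29.15 × 0.6600^(2/3) × 0.00041^(1/2) = 21.30 m³/s

21.3 m³/s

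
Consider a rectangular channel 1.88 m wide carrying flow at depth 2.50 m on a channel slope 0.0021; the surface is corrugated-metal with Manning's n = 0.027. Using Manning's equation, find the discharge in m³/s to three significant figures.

A = b·y = 1.88 × 2.50 = 4.700 m²
P = b + 2y = 1.88 + 2×2.50 = 6.880 m
R = A/P = 4.700/6.880 = 0.6831 m
Q = (1/n)·A·R^(2/3)·S^(1/2) = (1/0.027) × 4.700 × 0.6831^(2/3) × 0.0021^(1/2) = 6.188 m³/s

6.19 m³/s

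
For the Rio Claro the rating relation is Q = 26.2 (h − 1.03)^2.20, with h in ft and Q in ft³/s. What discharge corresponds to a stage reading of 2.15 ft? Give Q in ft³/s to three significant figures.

Q = 26.2 × (2.15 − 1.03)^2.20 = 26.2 × 1.12^2.20 = 33.62 ft³/s

33.6 ft³/s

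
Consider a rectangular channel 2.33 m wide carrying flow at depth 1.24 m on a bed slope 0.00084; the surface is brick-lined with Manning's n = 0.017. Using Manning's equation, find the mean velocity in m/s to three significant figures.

1.21 m/s

A = b·y = 2.33 × 1.24 = 2.889 m²
P = b + 2y = 2.33 + 2×1.24 = 4.810 m
R = A/P = 2.889/4.810 = 0.6007 m
Q = (1/n)·A·R^(2/3)·S^(1/2) = (1/0.017) × 2.889 × 0.6007^(2/3) × 0.00084^(1/2) = 3.507 m³/s
V = Q/A = 3.507/2.889 = 1.214 m/s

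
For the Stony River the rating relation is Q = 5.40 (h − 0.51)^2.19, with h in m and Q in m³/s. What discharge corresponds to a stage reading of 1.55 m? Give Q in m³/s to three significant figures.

Q = 5.40 × (1.55 − 0.51)^2.19 = 5.40 × 1.04^2.19 = 5.884 m³/s

5.88 m³/s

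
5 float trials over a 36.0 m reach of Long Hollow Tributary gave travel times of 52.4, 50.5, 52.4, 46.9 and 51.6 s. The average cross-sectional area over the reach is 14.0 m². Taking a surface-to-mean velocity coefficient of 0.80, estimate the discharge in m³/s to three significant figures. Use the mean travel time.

t̄ = (52.4 + 50.5 + 52.4 + 46.9 + 51.6) / 5 = 50.76 s
v_surface = L / t̄ = 36.0 / 50.76 = 0.7092 m/s
v_mean = 0.80 × 0.7092 = 0.5674 m/s
Q = A × v_mean = 14.0 × 0.5674 = 7.943 m³/s

7.94 m³/s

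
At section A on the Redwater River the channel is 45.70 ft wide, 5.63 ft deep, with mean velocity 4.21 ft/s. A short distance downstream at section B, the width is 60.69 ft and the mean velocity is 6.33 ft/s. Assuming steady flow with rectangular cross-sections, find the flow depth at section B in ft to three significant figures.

Q = A₁V₁ = (45.70×5.63) × 4.21 = 1083 ft³/s
d₂ = Q/(b₂ V₂) = 1083/(60.69×6.33) = 2.820 ft

2.82 ft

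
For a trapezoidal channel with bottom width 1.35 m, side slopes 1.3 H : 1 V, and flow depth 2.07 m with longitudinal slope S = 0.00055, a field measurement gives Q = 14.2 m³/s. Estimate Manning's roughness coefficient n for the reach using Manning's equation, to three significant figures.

A = (b + z·y)·y = (1.35 + 1.3×2.07)×2.07 = 8.365 m²
P = b + 2y√(1+z²) = 1.35 + 2×2.07×√(1+1.3²) = 8.140 m
R = A/P = 8.365/8.140 = 1.028 m
n = (1/Q)·A·R^(2/3)·S^(1/2) = (1/14.2) × 8.365 × 1.018 × 0.02345 = 0.01407

0.0141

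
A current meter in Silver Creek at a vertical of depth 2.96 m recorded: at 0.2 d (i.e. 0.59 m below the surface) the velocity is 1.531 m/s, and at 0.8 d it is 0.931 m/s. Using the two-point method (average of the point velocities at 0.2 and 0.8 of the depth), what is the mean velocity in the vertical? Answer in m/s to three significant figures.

1.23 m/s

v̄ = (1.531 + 0.931) / 2 = 1.231 m/s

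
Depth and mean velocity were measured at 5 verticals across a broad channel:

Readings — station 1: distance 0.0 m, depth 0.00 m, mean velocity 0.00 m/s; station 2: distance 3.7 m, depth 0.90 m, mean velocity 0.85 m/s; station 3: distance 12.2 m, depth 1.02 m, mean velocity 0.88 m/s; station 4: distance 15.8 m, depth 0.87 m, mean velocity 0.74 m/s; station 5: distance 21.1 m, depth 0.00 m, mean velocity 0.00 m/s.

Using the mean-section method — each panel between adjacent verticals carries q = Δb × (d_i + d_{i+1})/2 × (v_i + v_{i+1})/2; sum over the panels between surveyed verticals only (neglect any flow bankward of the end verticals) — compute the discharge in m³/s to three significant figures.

Panel 1-2: Δb = 3.7 m, d̄ = (0.00+0.90)/2 = 0.45, v̄ = (0.00+0.85)/2 = 0.425 → q = 3.7×0.45×0.425 = 0.7076 m³/s
Panel 2-3: Δb = 8.5 m, d̄ = (0.90+1.02)/2 = 0.96, v̄ = (0.85+0.88)/2 = 0.865 → q = 8.5×0.96×0.865 = 7.058 m³/s
Panel 3-4: Δb = 3.6 m, d̄ = (1.02+0.87)/2 = 0.945, v̄ = (0.88+0.74)/2 = 0.81 → q = 3.6×0.945×0.81 = 2.756 m³/s
Panel 4-5: Δb = 5.3 m, d̄ = (0.87+0.00)/2 = 0.435, v̄ = (0.74+0.00)/2 = 0.37 → q = 5.3×0.435×0.37 = 0.8530 m³/s
Q = Σ q = 11.37 m³/s

11.4 m³/s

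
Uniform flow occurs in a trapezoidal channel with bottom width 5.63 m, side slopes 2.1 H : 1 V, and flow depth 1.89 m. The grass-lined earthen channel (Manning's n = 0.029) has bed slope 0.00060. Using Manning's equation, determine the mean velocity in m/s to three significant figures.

A = (b + z·y)·y = (5.63 + 2.1×1.89)×1.89 = 18.14 m²
P = b + 2y√(1+z²) = 5.63 + 2×1.89×√(1+2.1²) = 14.42 m
R = A/P = 18.14/14.42 = 1.258 m
Q = (1/n)·A·R^(2/3)·S^(1/2) = (1/0.029) × 18.14 × 1.258^(2/3) × 0.00060^(1/2) = 17.86 m³/s
V = Q/A = 17.86/18.14 = 0.9843 m/s

0.984 m/s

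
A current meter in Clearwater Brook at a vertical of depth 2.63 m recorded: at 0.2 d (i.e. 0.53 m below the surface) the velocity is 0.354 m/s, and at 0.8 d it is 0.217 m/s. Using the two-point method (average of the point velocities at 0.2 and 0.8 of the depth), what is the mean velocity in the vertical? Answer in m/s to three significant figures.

0.286 m/s

v̄ = (0.354 + 0.217) / 2 = 0.2855 m/s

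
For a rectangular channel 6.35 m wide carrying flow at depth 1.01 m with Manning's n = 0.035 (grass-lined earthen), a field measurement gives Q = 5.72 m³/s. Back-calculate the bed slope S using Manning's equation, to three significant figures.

0.00139

A = b·y = 6.35 × 1.01 = 6.414 m²
P = b + 2y = 6.35 + 2×1.01 = 8.370 m
R = A/P = 6.414/8.370 = 0.7662 m
S = (Q·n / (1·A·R^(2/3)))² = (5.72×0.035 / (1×6.414×0.8374))² = 0.001390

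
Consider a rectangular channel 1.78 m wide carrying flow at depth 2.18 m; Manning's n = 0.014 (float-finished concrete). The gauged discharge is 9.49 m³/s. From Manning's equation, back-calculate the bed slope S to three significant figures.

0.00216

A = b·y = 1.78 × 2.18 = 3.880 m²
P = b + 2y = 1.78 + 2×2.18 = 6.140 m
R = A/P = 3.880/6.140 = 0.6320 m
S = (Q·n / (1·A·R^(2/3)))² = (9.49×0.014 / (1×3.880×0.7364))² = 0.002162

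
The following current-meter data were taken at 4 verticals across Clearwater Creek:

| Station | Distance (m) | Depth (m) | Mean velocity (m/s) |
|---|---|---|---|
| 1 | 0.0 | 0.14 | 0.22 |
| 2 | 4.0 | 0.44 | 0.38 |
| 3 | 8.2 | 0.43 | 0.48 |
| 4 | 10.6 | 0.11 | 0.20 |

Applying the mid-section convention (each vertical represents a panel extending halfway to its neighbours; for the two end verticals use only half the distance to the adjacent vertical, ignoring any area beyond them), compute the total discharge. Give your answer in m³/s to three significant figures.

w_1 = (4.0 − 0.0)/2 = 2 m; q_1 = 0.22 × 0.14 × 2 = 0.06160 m³/s
w_2 = (8.2 − 0.0)/2 = 4.1 m; q_2 = 0.38 × 0.44 × 4.1 = 0.6855 m³/s
w_3 = (10.6 − 4.0)/2 = 3.3 m; q_3 = 0.48 × 0.43 × 3.3 = 0.6811 m³/s
w_4 = (10.6 − 8.2)/2 = 1.2 m; q_4 = 0.20 × 0.11 × 1.2 = 0.02640 m³/s
Q = Σ qᵢ = 1.455 m³/s

1.45 m³/s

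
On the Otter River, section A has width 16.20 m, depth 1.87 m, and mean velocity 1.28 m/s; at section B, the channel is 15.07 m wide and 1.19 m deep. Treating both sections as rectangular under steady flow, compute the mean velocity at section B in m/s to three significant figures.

2.16 m/s

Q = A₁V₁ = (16.20×1.87) × 1.28 = 38.78 m³/s
A₂ = 15.07 × 1.19 = 17.93 m²
V₂ = Q/A₂ = 38.78/17.93 = 2.162 m/s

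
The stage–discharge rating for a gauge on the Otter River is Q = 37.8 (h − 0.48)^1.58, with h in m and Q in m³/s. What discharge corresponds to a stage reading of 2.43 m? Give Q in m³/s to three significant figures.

109 m³/s

Q = 37.8 × (2.43 − 0.48)^1.58 = 37.8 × 1.95^1.58 = 108.6 m³/s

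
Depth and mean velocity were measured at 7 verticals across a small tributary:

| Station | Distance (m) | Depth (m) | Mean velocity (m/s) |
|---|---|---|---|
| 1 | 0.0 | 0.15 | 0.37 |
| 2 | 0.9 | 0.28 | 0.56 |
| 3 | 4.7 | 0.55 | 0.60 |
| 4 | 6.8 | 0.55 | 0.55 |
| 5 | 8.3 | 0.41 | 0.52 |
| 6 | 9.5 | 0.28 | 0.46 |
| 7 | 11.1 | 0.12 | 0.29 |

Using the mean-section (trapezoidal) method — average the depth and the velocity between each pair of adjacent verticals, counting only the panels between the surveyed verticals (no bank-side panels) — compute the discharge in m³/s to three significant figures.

2.38 m³/s

Panel 1-2: Δb = 0.9 m, d̄ = (0.15+0.28)/2 = 0.215, v̄ = (0.37+0.56)/2 = 0.465 → q = 0.9×0.215×0.465 = 0.08998 m³/s
Panel 2-3: Δb = 3.8 m, d̄ = (0.28+0.55)/2 = 0.415, v̄ = (0.56+0.60)/2 = 0.58 → q = 3.8×0.415×0.58 = 0.9147 m³/s
Panel 3-4: Δb = 2.1 m, d̄ = (0.55+0.55)/2 = 0.55, v̄ = (0.60+0.55)/2 = 0.575 → q = 2.1×0.55×0.575 = 0.6641 m³/s
Panel 4-5: Δb = 1.5 m, d̄ = (0.55+0.41)/2 = 0.48, v̄ = (0.55+0.52)/2 = 0.535 → q = 1.5×0.48×0.535 = 0.3852 m³/s
Panel 5-6: Δb = 1.2 m, d̄ = (0.41+0.28)/2 = 0.345, v̄ = (0.52+0.46)/2 = 0.49 → q = 1.2×0.345×0.49 = 0.2029 m³/s
Panel 6-7: Δb = 1.6 m, d̄ = (0.28+0.12)/2 = 0.2, v̄ = (0.46+0.29)/2 = 0.375 → q = 1.6×0.2×0.375 = 0.1200 m³/s
Q = Σ q = 2.377 m³/s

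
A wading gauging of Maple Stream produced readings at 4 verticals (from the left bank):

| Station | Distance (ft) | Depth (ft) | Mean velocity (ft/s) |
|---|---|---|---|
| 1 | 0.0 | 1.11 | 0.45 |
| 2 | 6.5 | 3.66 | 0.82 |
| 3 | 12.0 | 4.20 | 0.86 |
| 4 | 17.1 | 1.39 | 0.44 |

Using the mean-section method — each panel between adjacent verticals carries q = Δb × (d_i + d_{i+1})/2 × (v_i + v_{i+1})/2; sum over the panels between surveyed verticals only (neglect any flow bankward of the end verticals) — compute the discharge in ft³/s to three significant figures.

37.3 ft³/s

Panel 1-2: Δb = 6.5 ft, d̄ = (1.11+3.66)/2 = 2.385, v̄ = (0.45+0.82)/2 = 0.635 → q = 6.5×2.385×0.635 = 9.844 ft³/s
Panel 2-3: Δb = 5.5 ft, d̄ = (3.66+4.20)/2 = 3.93, v̄ = (0.82+0.86)/2 = 0.84 → q = 5.5×3.93×0.84 = 18.16 ft³/s
Panel 3-4: Δb = 5.1 ft, d̄ = (4.20+1.39)/2 = 2.795, v̄ = (0.86+0.44)/2 = 0.65 → q = 5.1×2.795×0.65 = 9.265 ft³/s
Q = Σ q = 37.27 ft³/s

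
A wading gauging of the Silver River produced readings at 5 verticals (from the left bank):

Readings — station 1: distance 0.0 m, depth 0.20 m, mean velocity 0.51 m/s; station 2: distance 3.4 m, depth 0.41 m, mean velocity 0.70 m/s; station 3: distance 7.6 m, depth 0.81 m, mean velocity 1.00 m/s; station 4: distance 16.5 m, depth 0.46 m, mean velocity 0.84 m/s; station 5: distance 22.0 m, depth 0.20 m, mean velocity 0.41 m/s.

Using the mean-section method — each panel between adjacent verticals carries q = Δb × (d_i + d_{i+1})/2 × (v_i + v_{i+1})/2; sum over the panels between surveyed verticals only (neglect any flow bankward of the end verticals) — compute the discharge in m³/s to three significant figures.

9.14 m³/s

Panel 1-2: Δb = 3.4 m, d̄ = (0.20+0.41)/2 = 0.305, v̄ = (0.51+0.70)/2 = 0.605 → q = 3.4×0.305×0.605 = 0.6274 m³/s
Panel 2-3: Δb = 4.2 m, d̄ = (0.41+0.81)/2 = 0.61, v̄ = (0.70+1.00)/2 = 0.85 → q = 4.2×0.61×0.85 = 2.178 m³/s
Panel 3-4: Δb = 8.9 m, d̄ = (0.81+0.46)/2 = 0.635, v̄ = (1.00+0.84)/2 = 0.92 → q = 8.9×0.635×0.92 = 5.199 m³/s
Panel 4-5: Δb = 5.5 m, d̄ = (0.46+0.20)/2 = 0.33, v̄ = (0.84+0.41)/2 = 0.625 → q = 5.5×0.33×0.625 = 1.134 m³/s
Q = Σ q = 9.139 m³/s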